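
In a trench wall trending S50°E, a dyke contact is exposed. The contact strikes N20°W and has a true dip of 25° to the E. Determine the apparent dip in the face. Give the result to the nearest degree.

The section lies 30° from the strike.
tan α = tan 25° × sin 30° = 0.4663 × 0.5000 = 0.2332
α = arctan(0.2332) = 13.12°

13°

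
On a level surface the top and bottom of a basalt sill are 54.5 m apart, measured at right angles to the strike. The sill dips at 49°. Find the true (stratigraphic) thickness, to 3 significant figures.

41.1 m

True thickness t = w · sin(dip) = 54.5 × sin 49°
t = 54.5 × 0.7547 = 41.132 m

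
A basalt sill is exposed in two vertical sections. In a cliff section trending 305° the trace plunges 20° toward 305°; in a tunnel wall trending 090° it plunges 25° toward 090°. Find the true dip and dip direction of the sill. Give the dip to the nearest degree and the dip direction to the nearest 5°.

Represent each trace as a vector plunging at its apparent dip toward its trend (east-north-up frame): v₁ = (-0.770, 0.539, -0.342), v₂ = (0.906, 0.000, -0.423).
n = v₁ × v₂ = (0.228, 0.635, 0.488) (taken with n_z > 0).
True dip = arccos(n_z / |n|) = arccos(0.5863) = 54.1°.
Dip direction = azimuth of (n_x, n_y) = atan2(0.228, 0.635) = 20°.

true dip 54°, dip direction 020°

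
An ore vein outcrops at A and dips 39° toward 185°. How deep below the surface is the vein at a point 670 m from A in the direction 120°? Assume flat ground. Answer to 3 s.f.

The hole lies 65° from the dip direction, so the down-dip offset is 670 × cos 65° = 283.15 m.
Depth = down-dip offset × tan(dip) = 283.15 × tan 39° = 283.15 × 0.8098
Depth = 229.29 m

229 m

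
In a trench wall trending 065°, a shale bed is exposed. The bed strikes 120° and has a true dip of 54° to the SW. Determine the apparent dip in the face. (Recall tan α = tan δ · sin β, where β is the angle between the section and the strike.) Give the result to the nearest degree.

48°

Angle between strike (120°) and section (065°): β = 55°.
tan(apparent dip) = tan 54° · sin 55° = 1.1275
apparent dip = arctan 1.1275 = 48.43°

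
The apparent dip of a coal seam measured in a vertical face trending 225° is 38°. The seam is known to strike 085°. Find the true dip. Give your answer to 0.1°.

50.6°

The section is 40° from the strike.
tan δ = tan α / sin β = tan 38° / sin 40° = 0.7813 / 0.6428 = 1.2155
true dip = arctan 1.2155 = 50.55°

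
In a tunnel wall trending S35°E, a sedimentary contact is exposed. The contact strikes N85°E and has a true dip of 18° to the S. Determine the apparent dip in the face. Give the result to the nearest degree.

16°

The section lies 60° from the strike.
tan(apparent dip) = tan 18° · sin 60° = 0.2814
apparent dip = arctan 0.2814 = 15.72°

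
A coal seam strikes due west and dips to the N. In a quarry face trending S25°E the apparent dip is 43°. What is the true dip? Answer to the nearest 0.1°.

β = acute angle between strike due west and section S25°E = 65°.
tan(true dip) = tan 43° / sin 65° = 1.0289
δ = arctan(1.0289) = 45.82°

45.8°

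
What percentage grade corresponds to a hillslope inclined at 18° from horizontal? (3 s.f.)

32.5%

grade % = 100 × tan 18° = 100 × 0.3249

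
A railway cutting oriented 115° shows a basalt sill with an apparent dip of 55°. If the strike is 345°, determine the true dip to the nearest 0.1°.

61.8°

The section is 50° from the strike.
tan δ = tan α / sin β = tan 55° / sin 50° = 1.4281 / 0.7660 = 1.8643
δ = arctan(1.8643) = 61.79°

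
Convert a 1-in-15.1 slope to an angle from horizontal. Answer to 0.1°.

tan θ = 1/15.1 = 0.0662
θ = arctan(0.0662) = 3.79°

3.8°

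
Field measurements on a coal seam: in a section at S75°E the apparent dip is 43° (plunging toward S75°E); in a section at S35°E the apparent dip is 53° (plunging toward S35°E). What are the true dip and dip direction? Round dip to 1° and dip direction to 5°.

Represent each trace as a vector plunging at its apparent dip toward its trend (east-north-up frame): v₁ = (0.706, -0.189, -0.682), v₂ = (0.345, -0.493, -0.799).
The plane normal is n = v₁ × v₂ ∝ (0.185, -0.329, 0.283).
tan δ = √(n_x²+n_y²)/n_z = 0.377/0.283, so δ = 53.1°.
Dip direction = azimuth of (n_x, n_y) = atan2(0.185, -0.329) = 151°.

true dip 53°, dip direction 150°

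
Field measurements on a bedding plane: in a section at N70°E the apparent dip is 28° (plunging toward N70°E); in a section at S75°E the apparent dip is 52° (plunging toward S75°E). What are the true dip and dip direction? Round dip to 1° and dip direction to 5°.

true dip 57°, dip direction 140°

Represent each trace as a vector plunging at its apparent dip toward its trend (east-north-up frame): v₁ = (0.830, 0.302, -0.469), v₂ = (0.595, -0.159, -0.788).
n = v₁ × v₂ = (0.313, -0.375, 0.312) (taken with n_z > 0).
tan δ = √(n_x²+n_y²)/n_z = 0.488/0.312, so δ = 57.4°.
The horizontal component of n points toward azimuth atan2(n_x, n_y) = 140°, the dip direction.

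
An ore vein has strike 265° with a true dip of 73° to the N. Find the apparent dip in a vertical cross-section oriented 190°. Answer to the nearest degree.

The strike is 265° and the section trends 190°; the acute angle between them is β = 75°.
tan α = tan 73° × sin 75° = 3.2709 × 0.9659 = 3.1594
α = arctan(3.1594) = 72.44°

72°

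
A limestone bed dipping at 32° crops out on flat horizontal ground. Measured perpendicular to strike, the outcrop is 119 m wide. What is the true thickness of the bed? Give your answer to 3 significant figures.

63.1 m

True thickness t = w · sin(dip) = 119 × sin 32°
t = 119 × 0.5299 = 63.060 m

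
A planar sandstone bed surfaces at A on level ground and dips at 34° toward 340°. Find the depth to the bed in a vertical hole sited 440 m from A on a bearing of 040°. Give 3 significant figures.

148 m

The hole lies 60° from the dip direction, so the down-dip offset is 440 × cos 60° = 220.00 m.
Depth = down-dip offset × tan(dip) = 220.00 × tan 34° = 220.00 × 0.6745
Depth = 148.39 m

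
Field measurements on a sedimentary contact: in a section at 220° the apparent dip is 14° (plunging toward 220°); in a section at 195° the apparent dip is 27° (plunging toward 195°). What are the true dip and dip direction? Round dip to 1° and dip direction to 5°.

Each apparent-dip line lies in the plane. As unit vectors (x east, y north, z up), v₁ plunges 14°→220° and v₂ plunges 27°→195°.
n = v₁ × v₂ = (0.129, -0.227, 0.365) (taken with n_z > 0).
True dip = arccos(n_z / |n|) = arccos(0.8132) = 35.6°.
Dip direction = azimuth of (n_x, n_y) = atan2(0.129, -0.227) = 150°.

true dip 36°, dip direction 150°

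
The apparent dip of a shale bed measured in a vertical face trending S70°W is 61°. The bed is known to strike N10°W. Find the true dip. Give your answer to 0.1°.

The section is 80° from the strike.
tan δ = tan α / sin β = tan 61° / sin 80° = 1.8040 / 0.9848 = 1.8319
true dip = arctan 1.8319 = 61.37°

61.4°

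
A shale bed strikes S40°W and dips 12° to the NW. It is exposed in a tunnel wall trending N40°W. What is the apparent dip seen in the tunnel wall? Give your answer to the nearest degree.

The strike is S40°W and the section trends N40°W; the acute angle between them is β = 80°.
tan α = tan 12° × sin 80° = 0.2126 × 0.9848 = 0.2093
α = arctan(0.2093) = 11.82°

12°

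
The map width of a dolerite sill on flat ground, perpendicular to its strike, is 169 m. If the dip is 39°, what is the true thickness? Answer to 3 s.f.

106 m

True thickness t = w · sin(dip) = 169 × sin 39°
t = 169 × 0.6293 = 106.355 m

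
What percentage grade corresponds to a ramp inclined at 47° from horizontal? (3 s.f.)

107%

grade % = 100 × tan 47° = 100 × 1.0724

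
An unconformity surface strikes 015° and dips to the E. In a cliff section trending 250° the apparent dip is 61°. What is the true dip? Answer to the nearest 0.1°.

β = acute angle between strike 015° and section 250° = 55°.
tan δ = tan α / sin β = tan 61° / sin 55° = 1.8040 / 0.8192 = 2.2023
true dip = arctan 2.2023 = 65.58°

65.6°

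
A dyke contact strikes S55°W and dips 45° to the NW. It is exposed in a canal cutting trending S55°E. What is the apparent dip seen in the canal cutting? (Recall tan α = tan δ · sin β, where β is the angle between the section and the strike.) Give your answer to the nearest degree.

Angle between strike (S55°W) and section (S55°E): β = 70°.
tan α = tan 45° × sin 70° = 1.0000 × 0.9397 = 0.9397
apparent dip = arctan 0.9397 = 43.22°

43°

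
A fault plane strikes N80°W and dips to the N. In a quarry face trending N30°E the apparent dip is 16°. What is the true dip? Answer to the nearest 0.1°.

17.0°

β = acute angle between strike N80°W and section N30°E = 70°.
tan δ = tan α / sin β = tan 16° / sin 70° = 0.2867 / 0.9397 = 0.3051
true dip = arctan 0.3051 = 16.97°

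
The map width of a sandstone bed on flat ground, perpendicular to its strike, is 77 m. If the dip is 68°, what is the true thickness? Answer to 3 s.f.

71.4 m

True thickness t = w · sin(dip) = 77 × sin 68°
t = 77 × 0.9272 = 71.393 m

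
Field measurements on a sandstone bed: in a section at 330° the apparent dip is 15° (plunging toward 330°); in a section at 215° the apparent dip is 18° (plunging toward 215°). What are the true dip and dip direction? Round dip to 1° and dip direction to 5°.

true dip 29°, dip direction 270°

Represent each trace as a vector plunging at its apparent dip toward its trend (east-north-up frame): v₁ = (-0.483, 0.837, -0.259), v₂ = (-0.546, -0.779, -0.309).
n = v₁ × v₂ = (-0.460, -0.008, 0.833) (taken with n_z > 0).
Dip δ = arctan(|n_h|/n_z) = arctan(0.460/0.833) = 28.9°.
Dip direction = azimuth of (n_x, n_y) = atan2(-0.460, -0.008) = 269°.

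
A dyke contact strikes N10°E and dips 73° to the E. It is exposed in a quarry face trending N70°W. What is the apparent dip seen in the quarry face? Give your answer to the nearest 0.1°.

Angle between strike (N10°E) and section (N70°W): β = 80°.
tan α = tan 73° × sin 80° = 3.2709 × 0.9848 = 3.2212
α = arctan(3.2212) = 72.75°

72.8°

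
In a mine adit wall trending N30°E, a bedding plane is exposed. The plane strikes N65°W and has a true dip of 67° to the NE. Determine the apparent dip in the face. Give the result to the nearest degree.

The section lies 85° from the strike.
tan α = tan 67° × sin 85° = 2.3559 × 0.9962 = 2.3469
apparent dip = arctan 2.3469 = 66.92°

67°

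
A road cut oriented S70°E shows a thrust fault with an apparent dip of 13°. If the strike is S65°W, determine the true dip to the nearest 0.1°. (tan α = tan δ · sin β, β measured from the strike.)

18.1°

The section is 45° from the strike.
tan δ = tan α / sin β = tan 13° / sin 45° = 0.2309 / 0.7071 = 0.3265
δ = arctan(0.3265) = 18.08°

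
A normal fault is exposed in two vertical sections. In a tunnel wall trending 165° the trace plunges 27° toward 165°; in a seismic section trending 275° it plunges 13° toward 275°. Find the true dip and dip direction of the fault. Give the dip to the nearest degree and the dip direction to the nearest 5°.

Each apparent-dip line lies in the plane. As unit vectors (x east, y north, z up), v₁ plunges 27°→165° and v₂ plunges 13°→275°.
Cross product v₁ × v₂ gives the pole to the plane: n ∝ (-0.232, -0.493, 0.816).
Dip δ = arctan(|n_h|/n_z) = arctan(0.545/0.816) = 33.7°.
The horizontal component of n points toward azimuth atan2(n_x, n_y) = 205°, the dip direction.

true dip 34°, dip direction 205°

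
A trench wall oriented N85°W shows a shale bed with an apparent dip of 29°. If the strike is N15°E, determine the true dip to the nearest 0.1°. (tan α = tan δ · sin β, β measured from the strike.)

29.4°

β = acute angle between strike N15°E and section N85°W = 80°.
tan(true dip) = tan 29° / sin 80° = 0.5629
true dip = arctan 0.5629 = 29.37°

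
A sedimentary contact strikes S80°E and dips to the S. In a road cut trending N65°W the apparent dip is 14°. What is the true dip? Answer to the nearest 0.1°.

43.9°

The section is 15° from the strike.
tan(true dip) = tan 14° / sin 15° = 0.9633
δ = arctan(0.9633) = 43.93°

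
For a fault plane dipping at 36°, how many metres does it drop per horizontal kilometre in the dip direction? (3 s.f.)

drop per km = 1000 × tan 36° = 1000 × 0.7265

727 m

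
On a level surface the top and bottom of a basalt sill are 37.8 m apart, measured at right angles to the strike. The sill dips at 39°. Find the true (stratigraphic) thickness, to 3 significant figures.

23.8 m

True thickness t = w · sin(dip) = 37.8 × sin 39°
t = 37.8 × 0.6293 = 23.788 m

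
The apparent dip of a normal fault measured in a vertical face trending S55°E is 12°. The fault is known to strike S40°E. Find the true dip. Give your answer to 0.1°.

39.4°

β = acute angle between strike S40°E and section S55°E = 15°.
tan(true dip) = tan 12° / sin 15° = 0.8213
true dip = arctan 0.8213 = 39.39°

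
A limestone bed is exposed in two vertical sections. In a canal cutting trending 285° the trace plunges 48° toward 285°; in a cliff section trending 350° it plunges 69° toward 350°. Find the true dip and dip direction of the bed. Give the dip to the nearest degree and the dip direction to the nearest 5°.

true dip 69°, dip direction 350°

The two traces are lines in the plane: v₁ = (sin 285°·cos 48°, cos 285°·cos 48°, −sin 48°), v₂ = (sin 350°·cos 69°, cos 350°·cos 69°, −sin 69°).
The plane normal is n = v₁ × v₂ ∝ (-0.101, 0.557, 0.217).
tan δ = √(n_x²+n_y²)/n_z = 0.566/0.217, so δ = 69.0°.
Dip direction = atan2(-0.101, 0.557) = 350° (azimuth of n's horizontal projection).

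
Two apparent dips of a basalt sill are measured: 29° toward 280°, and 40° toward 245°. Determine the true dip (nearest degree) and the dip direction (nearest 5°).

true dip 41°, dip direction 230°

The two traces are lines in the plane: v₁ = (sin 280°·cos 29°, cos 280°·cos 29°, −sin 29°), v₂ = (sin 245°·cos 40°, cos 245°·cos 40°, −sin 40°).
n = v₁ × v₂ = (-0.255, -0.217, 0.384) (taken with n_z > 0).
Dip δ = arctan(|n_h|/n_z) = arctan(0.335/0.384) = 41.0°.
Dip direction = azimuth of (n_x, n_y) = atan2(-0.255, -0.217) = 230°.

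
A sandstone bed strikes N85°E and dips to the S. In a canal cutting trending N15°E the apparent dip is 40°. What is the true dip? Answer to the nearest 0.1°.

The section is 70° from the strike.
tan(true dip) = tan 40° / sin 70° = 0.8930
true dip = arctan 0.8930 = 41.76°

41.8°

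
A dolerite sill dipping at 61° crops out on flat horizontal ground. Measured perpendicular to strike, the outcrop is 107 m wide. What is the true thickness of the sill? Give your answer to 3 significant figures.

93.6 m

True thickness t = w · sin(dip) = 107 × sin 61°
t = 107 × 0.8746 = 93.584 m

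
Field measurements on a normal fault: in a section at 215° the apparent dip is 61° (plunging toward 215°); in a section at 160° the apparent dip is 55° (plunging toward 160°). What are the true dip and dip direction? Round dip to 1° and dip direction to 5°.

true dip 62°, dip direction 200°

The two traces are lines in the plane: v₁ = (sin 215°·cos 61°, cos 215°·cos 61°, −sin 61°), v₂ = (sin 160°·cos 55°, cos 160°·cos 55°, −sin 55°).
Cross product v₁ × v₂ gives the pole to the plane: n ∝ (-0.146, -0.399, 0.228).
tan δ = √(n_x²+n_y²)/n_z = 0.425/0.228, so δ = 61.8°.
The horizontal component of n points toward azimuth atan2(n_x, n_y) = 200°, the dip direction.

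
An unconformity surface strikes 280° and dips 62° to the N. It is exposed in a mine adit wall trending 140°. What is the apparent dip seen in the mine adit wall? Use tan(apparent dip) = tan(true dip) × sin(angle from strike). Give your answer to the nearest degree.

The strike is 280° and the section trends 140°; the acute angle between them is β = 40°.
tan α = tan 62° × sin 40° = 1.8807 × 0.6428 = 1.2089
apparent dip = arctan 1.2089 = 50.40°

50°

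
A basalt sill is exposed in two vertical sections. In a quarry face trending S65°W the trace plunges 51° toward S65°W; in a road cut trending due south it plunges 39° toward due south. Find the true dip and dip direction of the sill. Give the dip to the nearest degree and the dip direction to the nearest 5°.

Represent each trace as a vector plunging at its apparent dip toward its trend (east-north-up frame): v₁ = (-0.570, -0.266, -0.777), v₂ = (0.000, -0.777, -0.629).
n = v₁ × v₂ = (-0.437, -0.359, 0.443) (taken with n_z > 0).
True dip = arccos(n_z / |n|) = arccos(0.6171) = 51.9°.
The horizontal component of n points toward azimuth atan2(n_x, n_y) = 231°, the dip direction.

true dip 52°, dip direction 230°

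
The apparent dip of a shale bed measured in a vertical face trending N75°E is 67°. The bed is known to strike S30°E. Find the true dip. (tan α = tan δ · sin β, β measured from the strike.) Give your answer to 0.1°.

67.7°

The section is 75° from the strike.
tan(true dip) = tan 67° / sin 75° = 2.4390
true dip = arctan 2.4390 = 67.71°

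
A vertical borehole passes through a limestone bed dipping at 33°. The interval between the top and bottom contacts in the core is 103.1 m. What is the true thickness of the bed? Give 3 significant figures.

True thickness t = h · cos(dip) = 103.1 × cos 33°
t = 103.1 × 0.8387 = 86.467 m

86.5 m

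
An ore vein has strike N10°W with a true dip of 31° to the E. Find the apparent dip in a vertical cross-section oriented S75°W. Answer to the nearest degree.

The section lies 85° from the strike.
tan α = tan 31° × sin 85° = 0.6009 × 0.9962 = 0.5986
apparent dip = arctan 0.5986 = 30.90°

31°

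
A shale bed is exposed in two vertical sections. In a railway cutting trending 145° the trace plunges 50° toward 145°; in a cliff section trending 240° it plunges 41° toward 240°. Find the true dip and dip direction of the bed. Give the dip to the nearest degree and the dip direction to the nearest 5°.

Represent each trace as a vector plunging at its apparent dip toward its trend (east-north-up frame): v₁ = (0.369, -0.527, -0.766), v₂ = (-0.654, -0.377, -0.656).
The plane normal is n = v₁ × v₂ ∝ (-0.056, -0.743, 0.483).
Dip δ = arctan(|n_h|/n_z) = arctan(0.745/0.483) = 57.0°.
The horizontal component of n points toward azimuth atan2(n_x, n_y) = 184°, the dip direction.

true dip 57°, dip direction 185°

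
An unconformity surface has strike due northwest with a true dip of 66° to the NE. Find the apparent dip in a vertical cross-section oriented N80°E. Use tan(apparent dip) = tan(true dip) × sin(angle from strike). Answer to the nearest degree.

61°

The section lies 55° from the strike.
tan(apparent dip) = tan 66° · sin 55° = 1.8398
α = arctan(1.8398) = 61.47°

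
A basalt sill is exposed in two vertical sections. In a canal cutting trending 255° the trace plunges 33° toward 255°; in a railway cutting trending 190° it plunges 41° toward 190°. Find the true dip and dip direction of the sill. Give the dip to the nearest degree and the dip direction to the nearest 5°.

true dip 43°, dip direction 210°

Represent each trace as a vector plunging at its apparent dip toward its trend (east-north-up frame): v₁ = (-0.810, -0.217, -0.545), v₂ = (-0.131, -0.743, -0.656).
Cross product v₁ × v₂ gives the pole to the plane: n ∝ (-0.262, -0.460, 0.574).
True dip = arccos(n_z / |n|) = arccos(0.7347) = 42.7°.
Dip direction = azimuth of (n_x, n_y) = atan2(-0.262, -0.460) = 210°.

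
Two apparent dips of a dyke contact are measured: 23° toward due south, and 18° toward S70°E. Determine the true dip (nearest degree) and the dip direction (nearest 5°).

The two traces are lines in the plane: v₁ = (sin 180°·cos 23°, cos 180°·cos 23°, −sin 23°), v₂ = (sin 110°·cos 18°, cos 110°·cos 18°, −sin 18°).
n = v₁ × v₂ = (0.157, -0.349, 0.823) (taken with n_z > 0).
True dip = arccos(n_z / |n|) = arccos(0.9066) = 25.0°.
Dip direction = azimuth of (n_x, n_y) = atan2(0.157, -0.349) = 156°.

true dip 25°, dip direction 155°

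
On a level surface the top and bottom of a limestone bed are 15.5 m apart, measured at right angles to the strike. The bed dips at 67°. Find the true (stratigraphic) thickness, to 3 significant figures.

True thickness t = w · sin(dip) = 15.5 × sin 67°
t = 15.5 × 0.9205 = 14.268 m

14.3 m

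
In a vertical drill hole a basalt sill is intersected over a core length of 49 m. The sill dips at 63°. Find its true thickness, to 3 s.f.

True thickness t = h · cos(dip) = 49 × cos 63°
t = 49 × 0.4540 = 22.246 m

22.2 m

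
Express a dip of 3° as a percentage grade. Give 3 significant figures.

grade % = 100 × tan 3° = 100 × 0.0524

5.24%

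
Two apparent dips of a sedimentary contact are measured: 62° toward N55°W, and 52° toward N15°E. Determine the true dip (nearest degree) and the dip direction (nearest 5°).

true dip 63°, dip direction 325°

The two traces are lines in the plane: v₁ = (sin 305°·cos 62°, cos 305°·cos 62°, −sin 62°), v₂ = (sin 15°·cos 52°, cos 15°·cos 52°, −sin 52°).
The plane normal is n = v₁ × v₂ ∝ (-0.313, 0.444, 0.272).
Dip δ = arctan(|n_h|/n_z) = arctan(0.543/0.272) = 63.4°.
The horizontal component of n points toward azimuth atan2(n_x, n_y) = 325°, the dip direction.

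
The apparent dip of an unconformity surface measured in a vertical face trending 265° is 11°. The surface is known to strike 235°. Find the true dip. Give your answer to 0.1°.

The section is 30° from the strike.
tan(true dip) = tan 11° / sin 30° = 0.3888
δ = arctan(0.3888) = 21.24°

21.2°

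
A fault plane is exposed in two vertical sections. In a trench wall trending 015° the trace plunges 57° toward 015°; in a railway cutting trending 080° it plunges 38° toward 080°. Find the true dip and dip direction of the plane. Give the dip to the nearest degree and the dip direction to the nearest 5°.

Each apparent-dip line lies in the plane. As unit vectors (x east, y north, z up), v₁ plunges 57°→015° and v₂ plunges 38°→080°.
The plane normal is n = v₁ × v₂ ∝ (0.209, 0.564, 0.389).
tan δ = √(n_x²+n_y²)/n_z = 0.602/0.389, so δ = 57.1°.
Dip direction = azimuth of (n_x, n_y) = atan2(0.209, 0.564) = 20°.

true dip 57°, dip direction 020°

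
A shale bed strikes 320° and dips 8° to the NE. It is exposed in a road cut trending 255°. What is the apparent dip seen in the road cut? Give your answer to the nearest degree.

7°

The strike is 320° and the section trends 255°; the acute angle between them is β = 65°.
tan(apparent dip) = tan 8° · sin 65° = 0.1274
α = arctan(0.1274) = 7.26°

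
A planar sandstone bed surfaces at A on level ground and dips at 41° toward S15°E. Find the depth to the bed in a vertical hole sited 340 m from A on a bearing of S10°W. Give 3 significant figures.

The hole lies 25° from the dip direction, so the down-dip offset is 340 × cos 25° = 308.14 m.
Depth = down-dip offset × tan(dip) = 308.14 × tan 41° = 308.14 × 0.8693
Depth = 267.87 m

268 m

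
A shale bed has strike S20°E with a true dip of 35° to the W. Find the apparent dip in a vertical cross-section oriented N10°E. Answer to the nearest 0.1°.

19.3°

Angle between strike (S20°E) and section (N10°E): β = 30°.
tan(apparent dip) = tan 35° · sin 30° = 0.3501
α = arctan(0.3501) = 19.30°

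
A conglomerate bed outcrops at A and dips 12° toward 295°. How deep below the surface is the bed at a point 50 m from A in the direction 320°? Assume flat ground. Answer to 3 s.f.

9.63 m

The hole lies 25° from the dip direction, so the down-dip offset is 50 × cos 25° = 45.32 m.
Depth = down-dip offset × tan(dip) = 45.32 × tan 12° = 45.32 × 0.2126
Depth = 9.63 m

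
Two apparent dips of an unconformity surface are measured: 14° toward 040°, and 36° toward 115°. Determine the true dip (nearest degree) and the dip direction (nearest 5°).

true dip 36°, dip direction 110°

The two traces are lines in the plane: v₁ = (sin 40°·cos 14°, cos 40°·cos 14°, −sin 14°), v₂ = (sin 115°·cos 36°, cos 115°·cos 36°, −sin 36°).
Cross product v₁ × v₂ gives the pole to the plane: n ∝ (0.520, -0.189, 0.758).
Dip δ = arctan(|n_h|/n_z) = arctan(0.553/0.758) = 36.1°.
The horizontal component of n points toward azimuth atan2(n_x, n_y) = 110°, the dip direction.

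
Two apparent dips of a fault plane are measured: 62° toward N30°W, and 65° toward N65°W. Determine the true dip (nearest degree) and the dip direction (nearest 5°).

Each apparent-dip line lies in the plane. As unit vectors (x east, y north, z up), v₁ plunges 62°→N30°W and v₂ plunges 65°→N65°W.
Cross product v₁ × v₂ gives the pole to the plane: n ∝ (-0.211, 0.125, 0.114).
True dip = arccos(n_z / |n|) = arccos(0.4209) = 65.1°.
The horizontal component of n points toward azimuth atan2(n_x, n_y) = 301°, the dip direction.

true dip 65°, dip direction 300°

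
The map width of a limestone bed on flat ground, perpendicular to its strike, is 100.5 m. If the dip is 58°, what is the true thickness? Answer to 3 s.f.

85.2 m

True thickness t = w · sin(dip) = 100.5 × sin 58°
t = 100.5 × 0.8480 = 85.229 m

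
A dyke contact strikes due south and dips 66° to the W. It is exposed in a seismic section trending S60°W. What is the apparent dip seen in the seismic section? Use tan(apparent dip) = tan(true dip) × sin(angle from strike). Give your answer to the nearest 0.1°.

62.8°

Angle between strike (due south) and section (S60°W): β = 60°.
tan(apparent dip) = tan 66° · sin 60° = 1.9451
α = arctan(1.9451) = 62.79°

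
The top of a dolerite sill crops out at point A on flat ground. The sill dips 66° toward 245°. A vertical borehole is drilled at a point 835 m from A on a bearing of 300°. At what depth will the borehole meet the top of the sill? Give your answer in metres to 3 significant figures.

1080 m

The hole lies 55° from the dip direction, so the down-dip offset is 835 × cos 55° = 478.94 m.
Depth = down-dip offset × tan(dip) = 478.94 × tan 66° = 478.94 × 2.2460
Depth = 1075.71 m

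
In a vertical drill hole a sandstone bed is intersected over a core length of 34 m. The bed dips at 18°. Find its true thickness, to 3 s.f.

True thickness t = h · cos(dip) = 34 × cos 18°
t = 34 × 0.9511 = 32.336 m

32.3 m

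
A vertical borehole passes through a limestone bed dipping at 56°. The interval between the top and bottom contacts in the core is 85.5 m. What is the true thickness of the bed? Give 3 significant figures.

47.8 m

True thickness t = h · cos(dip) = 85.5 × cos 56°
t = 85.5 × 0.5592 = 47.811 m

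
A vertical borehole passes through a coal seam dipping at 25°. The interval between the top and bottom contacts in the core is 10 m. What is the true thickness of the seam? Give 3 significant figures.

True thickness t = h · cos(dip) = 10 × cos 25°
t = 10 × 0.9063 = 9.063 m

9.06 m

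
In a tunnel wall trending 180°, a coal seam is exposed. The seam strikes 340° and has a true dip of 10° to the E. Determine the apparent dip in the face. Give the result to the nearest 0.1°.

The strike is 340° and the section trends 180°; the acute angle between them is β = 20°.
tan α = tan 10° × sin 20° = 0.1763 × 0.3420 = 0.0603
α = arctan(0.0603) = 3.45°

3.5°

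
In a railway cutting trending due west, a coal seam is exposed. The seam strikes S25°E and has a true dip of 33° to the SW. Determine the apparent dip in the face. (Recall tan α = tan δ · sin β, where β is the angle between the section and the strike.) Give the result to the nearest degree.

30°

The strike is S25°E and the section trends due west; the acute angle between them is β = 65°.
tan α = tan 33° × sin 65° = 0.6494 × 0.9063 = 0.5886
α = arctan(0.5886) = 30.48°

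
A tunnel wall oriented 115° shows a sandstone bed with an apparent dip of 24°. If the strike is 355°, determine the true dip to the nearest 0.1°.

27.2°

The section is 60° from the strike.
tan(true dip) = tan 24° / sin 60° = 0.5141
δ = arctan(0.5141) = 27.21°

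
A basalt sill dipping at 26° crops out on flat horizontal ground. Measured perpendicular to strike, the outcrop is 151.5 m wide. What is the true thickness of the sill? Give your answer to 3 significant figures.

66.4 m

True thickness t = w · sin(dip) = 151.5 × sin 26°
t = 151.5 × 0.4384 = 66.413 m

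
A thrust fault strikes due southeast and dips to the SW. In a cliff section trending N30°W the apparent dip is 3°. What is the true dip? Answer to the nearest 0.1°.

The section is 15° from the strike.
tan δ = tan α / sin β = tan 3° / sin 15° = 0.0524 / 0.2588 = 0.2025
δ = arctan(0.2025) = 11.45°

11.4°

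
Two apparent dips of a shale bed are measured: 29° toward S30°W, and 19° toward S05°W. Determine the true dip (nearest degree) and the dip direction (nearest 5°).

Each apparent-dip line lies in the plane. As unit vectors (x east, y north, z up), v₁ plunges 29°→S30°W and v₂ plunges 19°→S05°W.
The plane normal is n = v₁ × v₂ ∝ (-0.210, -0.102, 0.349).
Dip δ = arctan(|n_h|/n_z) = arctan(0.234/0.349) = 33.8°.
Dip direction = atan2(-0.210, -0.102) = 244° (azimuth of n's horizontal projection).

true dip 34°, dip direction 245°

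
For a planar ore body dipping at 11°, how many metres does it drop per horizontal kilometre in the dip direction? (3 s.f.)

drop per km = 1000 × tan 11° = 1000 × 0.1944

194 m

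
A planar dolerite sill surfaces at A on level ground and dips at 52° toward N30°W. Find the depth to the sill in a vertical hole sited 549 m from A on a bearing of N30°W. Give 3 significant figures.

The hole is directly down-dip from the outcrop, so the down-dip offset is 549 m.
Depth = down-dip offset × tan(dip) = 549.00 × tan 52° = 549.00 × 1.2799
Depth = 702.69 m

703 m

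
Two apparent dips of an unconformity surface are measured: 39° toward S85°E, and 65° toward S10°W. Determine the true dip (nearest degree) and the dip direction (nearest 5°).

true dip 67°, dip direction 165°

Represent each trace as a vector plunging at its apparent dip toward its trend (east-north-up frame): v₁ = (0.774, -0.068, -0.629), v₂ = (-0.073, -0.416, -0.906).
Cross product v₁ × v₂ gives the pole to the plane: n ∝ (0.201, -0.748, 0.327).
True dip = arccos(n_z / |n|) = arccos(0.3893) = 67.1°.
Dip direction = atan2(0.201, -0.748) = 165° (azimuth of n's horizontal projection).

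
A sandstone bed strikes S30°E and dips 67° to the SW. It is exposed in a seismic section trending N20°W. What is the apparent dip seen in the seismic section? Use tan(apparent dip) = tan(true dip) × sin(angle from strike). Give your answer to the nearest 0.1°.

22.2°

The strike is S30°E and the section trends N20°W; the acute angle between them is β = 10°.
tan(apparent dip) = tan 67° · sin 10° = 0.4091
apparent dip = arctan 0.4091 = 22.25°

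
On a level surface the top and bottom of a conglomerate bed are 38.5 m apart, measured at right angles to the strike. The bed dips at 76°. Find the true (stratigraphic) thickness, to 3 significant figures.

True thickness t = w · sin(dip) = 38.5 × sin 76°
t = 38.5 × 0.9703 = 37.356 m

37.4 m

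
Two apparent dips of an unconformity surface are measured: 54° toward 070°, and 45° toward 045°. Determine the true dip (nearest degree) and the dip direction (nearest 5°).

The two traces are lines in the plane: v₁ = (sin 70°·cos 54°, cos 70°·cos 54°, −sin 54°), v₂ = (sin 45°·cos 45°, cos 45°·cos 45°, −sin 45°).
The plane normal is n = v₁ × v₂ ∝ (0.262, -0.014, 0.176).
True dip = arccos(n_z / |n|) = arccos(0.5558) = 56.2°.
The horizontal component of n points toward azimuth atan2(n_x, n_y) = 93°, the dip direction.

true dip 56°, dip direction 095°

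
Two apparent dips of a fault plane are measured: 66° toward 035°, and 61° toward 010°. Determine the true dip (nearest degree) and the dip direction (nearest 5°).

Represent each trace as a vector plunging at its apparent dip toward its trend (east-north-up frame): v₁ = (0.233, 0.333, -0.914), v₂ = (0.084, 0.477, -0.875).
n = v₁ × v₂ = (0.145, 0.127, 0.083) (taken with n_z > 0).
True dip = arccos(n_z / |n|) = arccos(0.3970) = 66.6°.
Dip direction = azimuth of (n_x, n_y) = atan2(0.145, 0.127) = 49°.

true dip 67°, dip direction 050°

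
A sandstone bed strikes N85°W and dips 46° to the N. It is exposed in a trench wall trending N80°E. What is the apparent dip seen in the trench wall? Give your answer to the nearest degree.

15°

Angle between strike (N85°W) and section (N80°E): β = 15°.
tan(apparent dip) = tan 46° · sin 15° = 0.2680
apparent dip = arctan 0.2680 = 15.00°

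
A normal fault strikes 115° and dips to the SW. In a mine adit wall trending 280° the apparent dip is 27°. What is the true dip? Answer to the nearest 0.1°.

β = acute angle between strike 115° and section 280° = 15°.
tan δ = tan α / sin β = tan 27° / sin 15° = 0.5095 / 0.2588 = 1.9687
true dip = arctan 1.9687 = 63.07°

63.1°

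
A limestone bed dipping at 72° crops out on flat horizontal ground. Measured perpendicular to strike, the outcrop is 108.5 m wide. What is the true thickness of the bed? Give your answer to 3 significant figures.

True thickness t = w · sin(dip) = 108.5 × sin 72°
t = 108.5 × 0.9511 = 103.190 m

103 m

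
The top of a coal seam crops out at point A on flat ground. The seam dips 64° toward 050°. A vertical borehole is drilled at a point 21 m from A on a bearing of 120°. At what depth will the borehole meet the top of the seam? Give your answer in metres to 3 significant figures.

The hole lies 70° from the dip direction, so the down-dip offset is 21 × cos 70° = 7.18 m.
Depth = down-dip offset × tan(dip) = 7.18 × tan 64° = 7.18 × 2.0503
Depth = 14.73 m

14.7 m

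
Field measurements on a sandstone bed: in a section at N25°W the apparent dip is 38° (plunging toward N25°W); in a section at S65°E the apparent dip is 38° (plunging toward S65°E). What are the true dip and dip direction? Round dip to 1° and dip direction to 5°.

Each apparent-dip line lies in the plane. As unit vectors (x east, y north, z up), v₁ plunges 38°→N25°W and v₂ plunges 38°→S65°E.
n = v₁ × v₂ = (0.645, 0.645, 0.399) (taken with n_z > 0).
Dip δ = arctan(|n_h|/n_z) = arctan(0.912/0.399) = 66.4°.
The horizontal component of n points toward azimuth atan2(n_x, n_y) = 45°, the dip direction.

true dip 66°, dip direction 045°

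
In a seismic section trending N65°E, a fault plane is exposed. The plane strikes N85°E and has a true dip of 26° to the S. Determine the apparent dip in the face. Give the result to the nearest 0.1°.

9.5°

Angle between strike (N85°E) and section (N65°E): β = 20°.
tan(apparent dip) = tan 26° · sin 20° = 0.1668
apparent dip = arctan 0.1668 = 9.47°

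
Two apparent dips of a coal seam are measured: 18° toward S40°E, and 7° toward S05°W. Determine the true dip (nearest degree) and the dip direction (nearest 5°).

true dip 20°, dip direction 115°

The two traces are lines in the plane: v₁ = (sin 140°·cos 18°, cos 140°·cos 18°, −sin 18°), v₂ = (sin 185°·cos 7°, cos 185°·cos 7°, −sin 7°).
Cross product v₁ × v₂ gives the pole to the plane: n ∝ (0.217, -0.101, 0.667).
Dip δ = arctan(|n_h|/n_z) = arctan(0.239/0.667) = 19.7°.
The horizontal component of n points toward azimuth atan2(n_x, n_y) = 115°, the dip direction.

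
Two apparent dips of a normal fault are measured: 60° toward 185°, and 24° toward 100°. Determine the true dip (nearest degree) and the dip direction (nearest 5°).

Each apparent-dip line lies in the plane. As unit vectors (x east, y north, z up), v₁ plunges 60°→185° and v₂ plunges 24°→100°.
n = v₁ × v₂ = (0.065, -0.797, 0.455) (taken with n_z > 0).
Dip δ = arctan(|n_h|/n_z) = arctan(0.800/0.455) = 60.4°.
The horizontal component of n points toward azimuth atan2(n_x, n_y) = 175°, the dip direction.

true dip 60°, dip direction 175°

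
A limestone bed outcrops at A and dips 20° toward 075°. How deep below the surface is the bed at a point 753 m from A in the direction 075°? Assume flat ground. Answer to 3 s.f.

The hole is directly down-dip from the outcrop, so the down-dip offset is 753 m.
Depth = down-dip offset × tan(dip) = 753.00 × tan 20° = 753.00 × 0.3640
Depth = 274.07 m

274 m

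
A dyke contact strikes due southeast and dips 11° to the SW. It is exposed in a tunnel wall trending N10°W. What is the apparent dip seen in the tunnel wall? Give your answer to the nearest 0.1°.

6.4°

Angle between strike (due southeast) and section (N10°W): β = 35°.
tan α = tan 11° × sin 35° = 0.1944 × 0.5736 = 0.1115
apparent dip = arctan 0.1115 = 6.36°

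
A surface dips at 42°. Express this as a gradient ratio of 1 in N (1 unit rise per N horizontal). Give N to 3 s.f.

1 : N means tan θ = 1/N, so N = 1/tan 42° = 1/0.9004

1 in 1.11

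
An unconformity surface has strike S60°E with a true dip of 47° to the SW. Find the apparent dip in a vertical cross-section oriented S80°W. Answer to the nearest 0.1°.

34.6°

The section lies 40° from the strike.
tan α = tan 47° × sin 40° = 1.0724 × 0.6428 = 0.6893
apparent dip = arctan 0.6893 = 34.58°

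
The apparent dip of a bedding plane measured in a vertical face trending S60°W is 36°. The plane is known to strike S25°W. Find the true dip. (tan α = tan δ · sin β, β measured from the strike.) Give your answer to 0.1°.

The section is 35° from the strike.
tan(true dip) = tan 36° / sin 35° = 1.2667
δ = arctan(1.2667) = 51.71°

51.7°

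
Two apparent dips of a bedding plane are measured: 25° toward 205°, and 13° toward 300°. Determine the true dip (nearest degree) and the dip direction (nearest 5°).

true dip 28°, dip direction 235°

Represent each trace as a vector plunging at its apparent dip toward its trend (east-north-up frame): v₁ = (-0.383, -0.821, -0.423), v₂ = (-0.844, 0.487, -0.225).
Cross product v₁ × v₂ gives the pole to the plane: n ∝ (-0.391, -0.270, 0.880).
tan δ = √(n_x²+n_y²)/n_z = 0.475/0.880, so δ = 28.4°.
The horizontal component of n points toward azimuth atan2(n_x, n_y) = 235°, the dip direction.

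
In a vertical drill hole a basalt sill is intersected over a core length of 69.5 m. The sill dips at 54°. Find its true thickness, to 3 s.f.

True thickness t = h · cos(dip) = 69.5 × cos 54°
t = 69.5 × 0.5878 = 40.851 m

40.9 m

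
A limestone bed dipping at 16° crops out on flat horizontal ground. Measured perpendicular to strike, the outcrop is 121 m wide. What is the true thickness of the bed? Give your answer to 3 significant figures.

True thickness t = w · sin(dip) = 121 × sin 16°
t = 121 × 0.2756 = 33.352 m

33.4 m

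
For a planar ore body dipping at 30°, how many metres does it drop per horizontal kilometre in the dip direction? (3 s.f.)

drop per km = 1000 × tan 30° = 1000 × 0.5774

577 m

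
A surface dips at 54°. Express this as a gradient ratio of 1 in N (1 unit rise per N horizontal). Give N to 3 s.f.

1 in 0.727

1 : N means tan θ = 1/N, so N = 1/tan 54° = 1/1.3764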